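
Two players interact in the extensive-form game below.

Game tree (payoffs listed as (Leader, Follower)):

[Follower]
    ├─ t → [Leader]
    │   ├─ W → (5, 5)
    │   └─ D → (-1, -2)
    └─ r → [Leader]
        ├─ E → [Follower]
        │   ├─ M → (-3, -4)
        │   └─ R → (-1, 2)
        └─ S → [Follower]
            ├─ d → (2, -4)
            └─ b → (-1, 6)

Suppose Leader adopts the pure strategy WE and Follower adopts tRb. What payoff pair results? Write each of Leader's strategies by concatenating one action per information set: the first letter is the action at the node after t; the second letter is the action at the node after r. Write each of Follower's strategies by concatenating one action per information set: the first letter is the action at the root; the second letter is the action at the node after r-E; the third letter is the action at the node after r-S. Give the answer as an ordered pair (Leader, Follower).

(5, 5)

Trace the play path from the root:
  Follower plays t
  Leader plays W at [t]
→ terminal payoff (5, 5).
(Leader's choice at the node after r is never reached on this path, so it doesn't affect the outcome.)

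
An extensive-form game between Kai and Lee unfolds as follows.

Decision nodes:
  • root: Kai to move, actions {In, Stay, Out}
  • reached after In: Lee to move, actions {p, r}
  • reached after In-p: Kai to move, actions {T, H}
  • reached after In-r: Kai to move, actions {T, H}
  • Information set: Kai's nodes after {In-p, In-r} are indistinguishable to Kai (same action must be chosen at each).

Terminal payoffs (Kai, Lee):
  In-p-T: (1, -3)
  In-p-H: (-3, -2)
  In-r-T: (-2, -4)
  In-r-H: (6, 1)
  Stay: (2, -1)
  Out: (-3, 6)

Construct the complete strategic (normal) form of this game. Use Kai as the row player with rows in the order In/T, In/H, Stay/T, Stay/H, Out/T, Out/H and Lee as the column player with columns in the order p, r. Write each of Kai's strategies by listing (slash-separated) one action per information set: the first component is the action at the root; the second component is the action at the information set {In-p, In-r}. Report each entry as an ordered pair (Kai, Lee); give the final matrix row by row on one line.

In/T: (1,-3) (-2,-4) | In/H: (-3,-2) (6,1) | Stay/T: (2,-1) (2,-1) | Stay/H: (2,-1) (2,-1) | Out/T: (-3,6) (-3,6) | Out/H: (-3,6) (-3,6)

              p        r
  In/T   (1,-3)  (-2,-4)
  In/H  (-3,-2)    (6,1)
Stay/T   (2,-1)   (2,-1)
Stay/H   (2,-1)   (2,-1)
 Out/T   (-3,6)   (-3,6)
 Out/H   (-3,6)   (-3,6)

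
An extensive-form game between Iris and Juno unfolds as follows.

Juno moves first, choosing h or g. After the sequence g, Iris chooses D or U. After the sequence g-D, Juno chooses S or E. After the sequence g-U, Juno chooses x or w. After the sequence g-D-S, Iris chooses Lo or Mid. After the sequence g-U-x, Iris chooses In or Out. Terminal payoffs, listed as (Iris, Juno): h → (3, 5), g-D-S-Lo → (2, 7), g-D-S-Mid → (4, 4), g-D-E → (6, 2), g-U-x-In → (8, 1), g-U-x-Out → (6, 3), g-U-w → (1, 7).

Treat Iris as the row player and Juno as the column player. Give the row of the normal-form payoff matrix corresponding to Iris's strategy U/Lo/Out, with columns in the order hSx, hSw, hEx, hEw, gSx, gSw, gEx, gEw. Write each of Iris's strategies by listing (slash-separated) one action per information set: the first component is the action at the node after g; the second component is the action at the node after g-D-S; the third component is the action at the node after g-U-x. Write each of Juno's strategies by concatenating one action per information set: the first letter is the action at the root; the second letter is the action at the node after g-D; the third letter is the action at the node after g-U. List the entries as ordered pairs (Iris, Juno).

vs hSx: Juno plays h → (3, 5)
vs hSw: Juno plays h → (3, 5)
vs hEx: Juno plays h → (3, 5)
vs hEw: Juno plays h → (3, 5)
vs gSx: Juno plays g → Iris plays U at [g] → Juno plays x at [g-U] → Iris plays Out at [g-U-x] → (6, 3)
vs gSw: Juno plays g → Iris plays U at [g] → Juno plays w at [g-U] → (1, 7)
vs gEx: Juno plays g → Iris plays U at [g] → Juno plays x at [g-U] → Iris plays Out at [g-U-x] → (6, 3)
vs gEw: Juno plays g → Iris plays U at [g] → Juno plays w at [g-U] → (1, 7)

(3,5) (3,5) (3,5) (3,5) (6,3) (1,7) (6,3) (1,7)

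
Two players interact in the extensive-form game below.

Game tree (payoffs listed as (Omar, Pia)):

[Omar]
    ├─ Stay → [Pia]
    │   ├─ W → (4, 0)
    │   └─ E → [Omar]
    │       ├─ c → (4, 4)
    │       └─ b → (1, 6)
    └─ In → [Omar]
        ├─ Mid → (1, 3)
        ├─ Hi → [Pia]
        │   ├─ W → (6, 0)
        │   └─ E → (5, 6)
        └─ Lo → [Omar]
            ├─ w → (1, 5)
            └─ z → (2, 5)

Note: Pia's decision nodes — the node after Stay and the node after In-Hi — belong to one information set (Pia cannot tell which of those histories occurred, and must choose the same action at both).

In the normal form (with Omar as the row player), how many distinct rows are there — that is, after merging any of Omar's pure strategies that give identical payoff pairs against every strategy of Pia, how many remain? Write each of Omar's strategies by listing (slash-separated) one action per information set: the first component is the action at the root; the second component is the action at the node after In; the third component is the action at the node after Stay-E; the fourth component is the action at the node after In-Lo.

6

Omar has 24 pure strategies: Stay/Mid/c/w, Stay/Mid/c/z, Stay/Mid/b/w, Stay/Mid/b/z, Stay/Hi/c/w, Stay/Hi/c/z, Stay/Hi/b/w, Stay/Hi/b/z, Stay/Lo/c/w, Stay/Lo/c/z, Stay/Lo/b/w, Stay/Lo/b/z, In/Mid/c/w, In/Mid/c/z, In/Mid/b/w, In/Mid/b/z, In/Hi/c/w, In/Hi/c/z, In/Hi/b/w, In/Hi/b/z, In/Lo/c/w, In/Lo/c/z, In/Lo/b/w, In/Lo/b/z. Columns: W, E.
{Stay/Mid/c/w, Stay/Mid/c/z, Stay/Hi/c/w, Stay/Hi/c/z, Stay/Lo/c/w, Stay/Lo/c/z} → row (4,0) (4,4)
{Stay/Mid/b/w, Stay/Mid/b/z, Stay/Hi/b/w, Stay/Hi/b/z, Stay/Lo/b/w, Stay/Lo/b/z} → row (4,0) (1,6)
{In/Mid/c/w, In/Mid/c/z, In/Mid/b/w, In/Mid/b/z} → row (1,3) (1,3)
{In/Hi/c/w, In/Hi/c/z, In/Hi/b/w, In/Hi/b/z} → row (6,0) (5,6)
{In/Lo/c/w, In/Lo/b/w} → row (1,5) (1,5)
{In/Lo/c/z, In/Lo/b/z} → row (2,5) (2,5)
That's 6 distinct rows out of 24 strategies.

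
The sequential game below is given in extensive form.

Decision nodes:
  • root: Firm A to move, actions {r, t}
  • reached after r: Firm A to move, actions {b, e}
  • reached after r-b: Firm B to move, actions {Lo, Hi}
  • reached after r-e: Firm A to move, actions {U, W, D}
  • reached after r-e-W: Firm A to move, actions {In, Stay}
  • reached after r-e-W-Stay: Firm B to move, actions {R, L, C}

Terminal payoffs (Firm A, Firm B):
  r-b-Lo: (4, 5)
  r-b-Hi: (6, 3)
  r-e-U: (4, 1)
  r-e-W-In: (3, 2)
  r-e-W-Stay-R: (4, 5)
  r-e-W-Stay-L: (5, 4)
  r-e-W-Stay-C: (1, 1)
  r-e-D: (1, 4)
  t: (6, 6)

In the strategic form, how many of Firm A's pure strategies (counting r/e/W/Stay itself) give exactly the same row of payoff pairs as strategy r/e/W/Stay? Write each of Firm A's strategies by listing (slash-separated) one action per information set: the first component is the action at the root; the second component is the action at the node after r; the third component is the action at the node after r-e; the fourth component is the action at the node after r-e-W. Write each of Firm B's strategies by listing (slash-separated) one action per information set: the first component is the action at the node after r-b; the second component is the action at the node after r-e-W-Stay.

1

Row for r/e/W/Stay (columns Lo/R, Lo/L, Lo/C, Hi/R, Hi/L, Hi/C): (4,5) (5,4) (1,1) (4,5) (5,4) (1,1).
Every one of Firm A's information sets is on the play path for some reply by Firm B when Firm A follows r/e/W/Stay.
Changing the action at any of them therefore changes at least one column, so only r/e/W/Stay itself gives this row.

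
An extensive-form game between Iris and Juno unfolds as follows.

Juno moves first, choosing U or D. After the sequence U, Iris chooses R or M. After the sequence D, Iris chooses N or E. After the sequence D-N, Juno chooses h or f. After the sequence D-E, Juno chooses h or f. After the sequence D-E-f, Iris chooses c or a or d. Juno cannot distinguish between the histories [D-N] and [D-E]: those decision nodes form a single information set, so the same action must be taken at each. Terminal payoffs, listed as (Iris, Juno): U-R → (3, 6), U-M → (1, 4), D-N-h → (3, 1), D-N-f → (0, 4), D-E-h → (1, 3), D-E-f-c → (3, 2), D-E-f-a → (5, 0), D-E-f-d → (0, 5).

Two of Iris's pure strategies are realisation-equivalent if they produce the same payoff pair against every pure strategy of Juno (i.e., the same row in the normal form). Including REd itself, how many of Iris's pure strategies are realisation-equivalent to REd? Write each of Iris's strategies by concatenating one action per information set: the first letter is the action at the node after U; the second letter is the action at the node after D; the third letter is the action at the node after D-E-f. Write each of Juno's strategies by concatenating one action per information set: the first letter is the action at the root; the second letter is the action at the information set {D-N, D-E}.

1

Row for REd (columns Uh, Uf, Dh, Df): (3,6) (3,6) (1,3) (0,5).
Every one of Iris's information sets is on the play path for some reply by Juno when Iris follows REd.
Changing the action at any of them therefore changes at least one column, so only REd itself gives this row.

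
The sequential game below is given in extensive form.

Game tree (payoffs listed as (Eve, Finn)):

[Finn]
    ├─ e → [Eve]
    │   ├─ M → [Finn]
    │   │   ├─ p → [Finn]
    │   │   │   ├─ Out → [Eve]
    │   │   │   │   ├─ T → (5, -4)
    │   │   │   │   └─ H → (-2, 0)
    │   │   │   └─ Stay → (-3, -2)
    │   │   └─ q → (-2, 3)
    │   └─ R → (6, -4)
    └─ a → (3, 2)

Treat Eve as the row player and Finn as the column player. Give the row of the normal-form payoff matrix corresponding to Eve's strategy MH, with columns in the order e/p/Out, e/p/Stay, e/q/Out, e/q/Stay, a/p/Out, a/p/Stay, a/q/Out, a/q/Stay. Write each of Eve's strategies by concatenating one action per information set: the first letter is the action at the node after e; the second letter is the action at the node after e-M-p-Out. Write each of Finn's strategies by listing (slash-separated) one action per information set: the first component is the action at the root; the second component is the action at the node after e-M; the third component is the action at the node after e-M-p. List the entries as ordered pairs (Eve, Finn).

(-2,0) (-3,-2) (-2,3) (-2,3) (3,2) (3,2) (3,2) (3,2)

vs e/p/Out: Finn plays e → Eve plays M at [e] → Finn plays p at [e-M] → Finn plays Out at [e-M-p] → Eve plays H at [e-M-p-Out] → (-2, 0)
vs e/p/Stay: Finn plays e → Eve plays M at [e] → Finn plays p at [e-M] → Finn plays Stay at [e-M-p] → (-3, -2)
vs e/q/Out: Finn plays e → Eve plays M at [e] → Finn plays q at [e-M] → (-2, 3)
vs e/q/Stay: Finn plays e → Eve plays M at [e] → Finn plays q at [e-M] → (-2, 3)
vs a/p/Out: Finn plays a → (3, 2)
vs a/p/Stay: Finn plays a → (3, 2)
vs a/q/Out: Finn plays a → (3, 2)
vs a/q/Stay: Finn plays a → (3, 2)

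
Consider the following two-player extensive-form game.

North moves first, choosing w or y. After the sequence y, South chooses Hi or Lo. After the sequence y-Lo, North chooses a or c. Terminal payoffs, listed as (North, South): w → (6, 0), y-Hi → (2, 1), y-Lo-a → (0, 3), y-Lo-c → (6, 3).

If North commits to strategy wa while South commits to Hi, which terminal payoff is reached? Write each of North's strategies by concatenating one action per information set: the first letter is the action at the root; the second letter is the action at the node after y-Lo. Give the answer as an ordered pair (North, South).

Trace the play path from the root:
  North plays w
→ terminal payoff (6, 0).
(North's choice at the node after y-Lo is never reached on this path, so it doesn't affect the outcome.)

(6, 0)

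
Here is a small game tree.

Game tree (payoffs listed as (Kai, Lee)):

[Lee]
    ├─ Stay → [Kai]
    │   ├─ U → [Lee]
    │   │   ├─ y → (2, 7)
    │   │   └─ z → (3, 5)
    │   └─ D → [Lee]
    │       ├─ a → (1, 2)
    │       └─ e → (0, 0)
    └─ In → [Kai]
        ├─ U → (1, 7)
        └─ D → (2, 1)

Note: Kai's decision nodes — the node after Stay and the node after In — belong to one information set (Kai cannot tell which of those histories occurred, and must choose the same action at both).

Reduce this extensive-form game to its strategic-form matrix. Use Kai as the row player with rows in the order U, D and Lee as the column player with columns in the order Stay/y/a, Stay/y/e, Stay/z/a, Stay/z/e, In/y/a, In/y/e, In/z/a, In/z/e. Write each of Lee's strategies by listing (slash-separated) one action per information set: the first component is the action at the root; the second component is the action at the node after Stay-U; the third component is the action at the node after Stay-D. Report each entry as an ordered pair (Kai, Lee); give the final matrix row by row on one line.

      Stay/y/a  Stay/y/e  Stay/z/a  Stay/z/e   In/y/a   In/y/e   In/z/a   In/z/e
   U    (2,7)    (2,7)    (3,5)    (3,5)    (1,7)    (1,7)    (1,7)    (1,7)
   D    (1,2)    (0,0)    (1,2)    (0,0)    (2,1)    (2,1)    (2,1)    (2,1)

U: (2,7) (2,7) (3,5) (3,5) (1,7) (1,7) (1,7) (1,7) | D: (1,2) (0,0) (1,2) (0,0) (2,1) (2,1) (2,1) (2,1)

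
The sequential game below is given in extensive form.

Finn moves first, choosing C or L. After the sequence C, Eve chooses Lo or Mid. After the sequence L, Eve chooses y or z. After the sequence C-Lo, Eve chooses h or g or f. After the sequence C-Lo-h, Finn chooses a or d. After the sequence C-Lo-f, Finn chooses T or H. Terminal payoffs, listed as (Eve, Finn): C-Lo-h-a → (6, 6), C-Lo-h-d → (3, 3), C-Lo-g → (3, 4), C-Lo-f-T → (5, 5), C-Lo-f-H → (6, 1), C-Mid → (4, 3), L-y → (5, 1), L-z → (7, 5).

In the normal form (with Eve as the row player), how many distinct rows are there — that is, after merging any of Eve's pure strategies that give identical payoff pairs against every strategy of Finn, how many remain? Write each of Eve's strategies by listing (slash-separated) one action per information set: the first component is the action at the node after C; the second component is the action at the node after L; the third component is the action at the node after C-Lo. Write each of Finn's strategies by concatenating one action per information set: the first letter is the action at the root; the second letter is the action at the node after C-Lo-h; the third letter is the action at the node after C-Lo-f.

8

Eve has 12 pure strategies: Lo/y/h, Lo/y/g, Lo/y/f, Lo/z/h, Lo/z/g, Lo/z/f, Mid/y/h, Mid/y/g, Mid/y/f, Mid/z/h, Mid/z/g, Mid/z/f. Columns: CaT, CaH, CdT, CdH, LaT, LaH, LdT, LdH.
{Lo/y/h} → row (6,6) (6,6) (3,3) (3,3) (5,1) (5,1) (5,1) (5,1)
{Lo/y/g} → row (3,4) (3,4) (3,4) (3,4) (5,1) (5,1) (5,1) (5,1)
{Lo/y/f} → row (5,5) (6,1) (5,5) (6,1) (5,1) (5,1) (5,1) (5,1)
{Lo/z/h} → row (6,6) (6,6) (3,3) (3,3) (7,5) (7,5) (7,5) (7,5)
{Lo/z/g} → row (3,4) (3,4) (3,4) (3,4) (7,5) (7,5) (7,5) (7,5)
{Lo/z/f} → row (5,5) (6,1) (5,5) (6,1) (7,5) (7,5) (7,5) (7,5)
{Mid/y/h, Mid/y/g, Mid/y/f} → row (4,3) (4,3) (4,3) (4,3) (5,1) (5,1) (5,1) (5,1)
{Mid/z/h, Mid/z/g, Mid/z/f} → row (4,3) (4,3) (4,3) (4,3) (7,5) (7,5) (7,5) (7,5)
That's 8 distinct rows out of 12 strategies.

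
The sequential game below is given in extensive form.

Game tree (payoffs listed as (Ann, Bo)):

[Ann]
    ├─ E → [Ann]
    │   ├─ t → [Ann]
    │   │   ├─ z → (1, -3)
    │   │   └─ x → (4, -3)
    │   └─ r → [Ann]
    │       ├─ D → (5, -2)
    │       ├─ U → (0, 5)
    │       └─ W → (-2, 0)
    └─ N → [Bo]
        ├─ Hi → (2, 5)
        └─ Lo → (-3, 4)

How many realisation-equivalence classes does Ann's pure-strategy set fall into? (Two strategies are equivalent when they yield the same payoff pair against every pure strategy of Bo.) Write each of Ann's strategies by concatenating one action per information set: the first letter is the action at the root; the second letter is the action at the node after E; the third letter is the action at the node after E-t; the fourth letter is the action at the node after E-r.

Ann has 24 pure strategies: EtzD, EtzU, EtzW, EtxD, EtxU, EtxW, ErzD, ErzU, ErzW, ErxD, ErxU, ErxW, NtzD, NtzU, NtzW, NtxD, NtxU, NtxW, NrzD, NrzU, NrzW, NrxD, NrxU, NrxW. Columns: Hi, Lo.
{EtzD, EtzU, EtzW} → row (1,-3) (1,-3)
{EtxD, EtxU, EtxW} → row (4,-3) (4,-3)
{ErzD, ErxD} → row (5,-2) (5,-2)
{ErzU, ErxU} → row (0,5) (0,5)
{ErzW, ErxW} → row (-2,0) (-2,0)
{NtzD, NtzU, NtzW, NtxD, NtxU, NtxW, NrzD, NrzU, NrzW, NrxD, NrxU, NrxW} → row (2,5) (-3,4)
That's 6 distinct rows out of 24 strategies.

6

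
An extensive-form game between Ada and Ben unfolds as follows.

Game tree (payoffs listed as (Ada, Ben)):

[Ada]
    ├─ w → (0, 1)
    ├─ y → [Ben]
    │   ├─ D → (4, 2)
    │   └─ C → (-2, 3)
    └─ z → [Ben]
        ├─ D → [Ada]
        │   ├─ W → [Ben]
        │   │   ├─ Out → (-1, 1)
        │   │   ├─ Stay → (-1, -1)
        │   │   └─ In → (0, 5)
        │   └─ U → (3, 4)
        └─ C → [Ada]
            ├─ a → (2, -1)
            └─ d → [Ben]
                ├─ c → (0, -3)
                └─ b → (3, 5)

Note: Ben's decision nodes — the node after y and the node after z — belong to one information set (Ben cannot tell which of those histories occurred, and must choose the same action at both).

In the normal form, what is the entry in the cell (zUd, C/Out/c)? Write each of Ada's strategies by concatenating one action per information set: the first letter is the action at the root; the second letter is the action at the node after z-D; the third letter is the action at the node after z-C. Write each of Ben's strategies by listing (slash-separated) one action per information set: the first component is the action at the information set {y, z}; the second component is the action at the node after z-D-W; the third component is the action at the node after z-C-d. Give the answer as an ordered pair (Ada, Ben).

(0, -3)

Trace the play path from the root:
  Ada plays z
  Ben plays C at [z]
  Ada plays d at [z-C]
  Ben plays c at [z-C-d]
→ terminal payoff (0, -3).
(Ada's choice at the node after z-D is never reached on this path, so it doesn't affect the outcome.)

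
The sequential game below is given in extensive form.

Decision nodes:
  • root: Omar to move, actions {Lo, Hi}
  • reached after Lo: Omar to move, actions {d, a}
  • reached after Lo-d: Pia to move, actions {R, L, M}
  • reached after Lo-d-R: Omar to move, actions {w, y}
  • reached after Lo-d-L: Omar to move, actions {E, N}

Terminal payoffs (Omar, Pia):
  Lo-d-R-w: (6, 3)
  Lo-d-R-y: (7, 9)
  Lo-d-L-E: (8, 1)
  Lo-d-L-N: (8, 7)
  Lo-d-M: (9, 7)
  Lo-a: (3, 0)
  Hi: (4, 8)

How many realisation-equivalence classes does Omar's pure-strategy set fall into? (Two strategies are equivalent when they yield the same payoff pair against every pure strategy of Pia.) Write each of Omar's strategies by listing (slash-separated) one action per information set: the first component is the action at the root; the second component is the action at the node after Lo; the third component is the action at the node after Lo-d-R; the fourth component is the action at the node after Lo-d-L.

6

Omar has 16 pure strategies: Lo/d/w/E, Lo/d/w/N, Lo/d/y/E, Lo/d/y/N, Lo/a/w/E, Lo/a/w/N, Lo/a/y/E, Lo/a/y/N, Hi/d/w/E, Hi/d/w/N, Hi/d/y/E, Hi/d/y/N, Hi/a/w/E, Hi/a/w/N, Hi/a/y/E, Hi/a/y/N. Columns: R, L, M.
{Lo/d/w/E} → row (6,3) (8,1) (9,7)
{Lo/d/w/N} → row (6,3) (8,7) (9,7)
{Lo/d/y/E} → row (7,9) (8,1) (9,7)
{Lo/d/y/N} → row (7,9) (8,7) (9,7)
{Lo/a/w/E, Lo/a/w/N, Lo/a/y/E, Lo/a/y/N} → row (3,0) (3,0) (3,0)
{Hi/d/w/E, Hi/d/w/N, Hi/d/y/E, Hi/d/y/N, Hi/a/w/E, Hi/a/w/N, Hi/a/y/E, Hi/a/y/N} → row (4,8) (4,8) (4,8)
That's 6 distinct rows out of 16 strategies.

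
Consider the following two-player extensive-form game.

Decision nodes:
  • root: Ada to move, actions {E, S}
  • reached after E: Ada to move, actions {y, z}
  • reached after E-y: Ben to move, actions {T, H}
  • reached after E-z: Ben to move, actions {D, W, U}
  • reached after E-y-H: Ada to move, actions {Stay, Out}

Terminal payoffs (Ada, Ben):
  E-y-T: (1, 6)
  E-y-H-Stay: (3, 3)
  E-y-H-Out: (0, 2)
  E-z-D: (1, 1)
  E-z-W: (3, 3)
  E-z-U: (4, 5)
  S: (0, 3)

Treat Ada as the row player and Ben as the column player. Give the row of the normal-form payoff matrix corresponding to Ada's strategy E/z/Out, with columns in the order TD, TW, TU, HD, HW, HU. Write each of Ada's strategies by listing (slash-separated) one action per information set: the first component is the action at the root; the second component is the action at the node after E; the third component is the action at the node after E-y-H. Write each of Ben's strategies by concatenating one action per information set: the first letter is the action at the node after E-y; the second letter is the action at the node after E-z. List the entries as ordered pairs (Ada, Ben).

(1,1) (3,3) (4,5) (1,1) (3,3) (4,5)

vs TD: Ada plays E → Ada plays z at [E] → Ben plays D at [E-z] → (1, 1)
vs TW: Ada plays E → Ada plays z at [E] → Ben plays W at [E-z] → (3, 3)
vs TU: Ada plays E → Ada plays z at [E] → Ben plays U at [E-z] → (4, 5)
vs HD: Ada plays E → Ada plays z at [E] → Ben plays D at [E-z] → (1, 1)
vs HW: Ada plays E → Ada plays z at [E] → Ben plays W at [E-z] → (3, 3)
vs HU: Ada plays E → Ada plays z at [E] → Ben plays U at [E-z] → (4, 5)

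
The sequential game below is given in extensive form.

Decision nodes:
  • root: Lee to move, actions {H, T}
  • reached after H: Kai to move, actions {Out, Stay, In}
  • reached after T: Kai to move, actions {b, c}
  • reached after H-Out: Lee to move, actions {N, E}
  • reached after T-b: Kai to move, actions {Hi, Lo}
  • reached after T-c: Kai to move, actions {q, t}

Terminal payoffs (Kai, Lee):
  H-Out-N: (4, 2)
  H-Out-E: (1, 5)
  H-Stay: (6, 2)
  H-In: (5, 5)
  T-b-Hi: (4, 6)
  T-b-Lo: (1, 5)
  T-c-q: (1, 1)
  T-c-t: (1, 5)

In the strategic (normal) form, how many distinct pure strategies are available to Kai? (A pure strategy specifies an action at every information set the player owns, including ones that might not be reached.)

24

Kai owns the node after H with actions {Out, Stay, In} — three choices.
Kai owns the node after T with actions {b, c} — two choices.
Kai owns the node after T-b with actions {Hi, Lo} — two choices.
Kai owns the node after T-c with actions {q, t} — two choices.
A pure strategy fixes one action at each information set independently, so the count is the product 3 × 2 × 2 × 2 = 24.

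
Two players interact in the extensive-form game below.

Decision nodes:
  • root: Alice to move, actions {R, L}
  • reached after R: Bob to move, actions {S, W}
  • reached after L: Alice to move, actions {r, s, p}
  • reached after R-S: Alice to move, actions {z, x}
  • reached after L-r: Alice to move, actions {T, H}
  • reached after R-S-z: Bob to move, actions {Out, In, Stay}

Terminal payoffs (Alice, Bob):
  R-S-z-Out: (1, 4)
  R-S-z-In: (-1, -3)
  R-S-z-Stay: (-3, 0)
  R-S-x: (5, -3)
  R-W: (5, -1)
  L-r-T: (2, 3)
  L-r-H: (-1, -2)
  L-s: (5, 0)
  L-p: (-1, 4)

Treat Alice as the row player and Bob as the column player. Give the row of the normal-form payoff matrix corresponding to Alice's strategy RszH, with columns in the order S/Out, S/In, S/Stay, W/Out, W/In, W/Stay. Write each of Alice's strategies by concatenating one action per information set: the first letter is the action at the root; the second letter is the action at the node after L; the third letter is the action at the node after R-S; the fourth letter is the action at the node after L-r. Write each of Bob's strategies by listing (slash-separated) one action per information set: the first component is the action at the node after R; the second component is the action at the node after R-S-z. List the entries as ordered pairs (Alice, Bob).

(1,4) (-1,-3) (-3,0) (5,-1) (5,-1) (5,-1)

vs S/Out: Alice plays R → Bob plays S at [R] → Alice plays z at [R-S] → Bob plays Out at [R-S-z] → (1, 4)
vs S/In: Alice plays R → Bob plays S at [R] → Alice plays z at [R-S] → Bob plays In at [R-S-z] → (-1, -3)
vs S/Stay: Alice plays R → Bob plays S at [R] → Alice plays z at [R-S] → Bob plays Stay at [R-S-z] → (-3, 0)
vs W/Out: Alice plays R → Bob plays W at [R] → (5, -1)
vs W/In: Alice plays R → Bob plays W at [R] → (5, -1)
vs W/Stay: Alice plays R → Bob plays W at [R] → (5, -1)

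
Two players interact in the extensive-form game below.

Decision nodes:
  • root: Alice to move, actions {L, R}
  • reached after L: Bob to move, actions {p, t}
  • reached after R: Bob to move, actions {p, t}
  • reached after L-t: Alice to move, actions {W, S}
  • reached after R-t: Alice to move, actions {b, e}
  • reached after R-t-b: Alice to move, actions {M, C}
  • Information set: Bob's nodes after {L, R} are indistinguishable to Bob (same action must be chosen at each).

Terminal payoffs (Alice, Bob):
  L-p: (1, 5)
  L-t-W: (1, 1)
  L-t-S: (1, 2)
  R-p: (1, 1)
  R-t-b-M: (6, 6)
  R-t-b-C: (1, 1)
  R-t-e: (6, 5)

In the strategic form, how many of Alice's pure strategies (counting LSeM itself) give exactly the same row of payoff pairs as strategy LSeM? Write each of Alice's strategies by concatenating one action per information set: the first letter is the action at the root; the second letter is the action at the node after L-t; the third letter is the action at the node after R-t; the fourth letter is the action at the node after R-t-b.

Row for LSeM (columns p, t): (1,5) (1,2).
Under LSeM, Alice's choice at the node after R-t and at the node after R-t-b can never be reached regardless of what Bob does, so varying those choices leaves every outcome unchanged.
Holding the reachable choices fixed and varying the unreachable ones freely already gives 2 × 2 = 4 equivalent strategies.
No other strategy reproduces this row, so those 4 are the full class: LSbM, LSbC, LSeM, LSeC.

4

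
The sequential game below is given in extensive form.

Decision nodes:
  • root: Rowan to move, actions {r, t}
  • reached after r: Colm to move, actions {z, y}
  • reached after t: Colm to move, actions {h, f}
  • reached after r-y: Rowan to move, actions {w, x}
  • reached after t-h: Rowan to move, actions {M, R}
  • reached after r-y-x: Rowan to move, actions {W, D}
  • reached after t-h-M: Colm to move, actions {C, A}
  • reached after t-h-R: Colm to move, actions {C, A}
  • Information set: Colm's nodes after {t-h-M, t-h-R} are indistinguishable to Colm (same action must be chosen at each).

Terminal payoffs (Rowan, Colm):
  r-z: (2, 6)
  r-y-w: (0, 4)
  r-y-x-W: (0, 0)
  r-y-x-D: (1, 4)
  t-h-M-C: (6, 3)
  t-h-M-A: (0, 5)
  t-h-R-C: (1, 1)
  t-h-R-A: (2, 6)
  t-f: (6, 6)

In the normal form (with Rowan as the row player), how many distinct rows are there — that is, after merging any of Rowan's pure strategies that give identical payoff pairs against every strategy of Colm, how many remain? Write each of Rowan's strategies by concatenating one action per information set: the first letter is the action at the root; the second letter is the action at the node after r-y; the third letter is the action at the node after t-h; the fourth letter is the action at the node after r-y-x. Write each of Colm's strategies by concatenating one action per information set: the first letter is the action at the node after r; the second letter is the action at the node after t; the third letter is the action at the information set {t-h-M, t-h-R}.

5

Rowan has 16 pure strategies: rwMW, rwMD, rwRW, rwRD, rxMW, rxMD, rxRW, rxRD, twMW, twMD, twRW, twRD, txMW, txMD, txRW, txRD. Columns: zhC, zhA, zfC, zfA, yhC, yhA, yfC, yfA.
{rwMW, rwMD, rwRW, rwRD} → row (2,6) (2,6) (2,6) (2,6) (0,4) (0,4) (0,4) (0,4)
{rxMW, rxRW} → row (2,6) (2,6) (2,6) (2,6) (0,0) (0,0) (0,0) (0,0)
{rxMD, rxRD} → row (2,6) (2,6) (2,6) (2,6) (1,4) (1,4) (1,4) (1,4)
{twMW, twMD, txMW, txMD} → row (6,3) (0,5) (6,6) (6,6) (6,3) (0,5) (6,6) (6,6)
{twRW, twRD, txRW, txRD} → row (1,1) (2,6) (6,6) (6,6) (1,1) (2,6) (6,6) (6,6)
That's 5 distinct rows out of 16 strategies.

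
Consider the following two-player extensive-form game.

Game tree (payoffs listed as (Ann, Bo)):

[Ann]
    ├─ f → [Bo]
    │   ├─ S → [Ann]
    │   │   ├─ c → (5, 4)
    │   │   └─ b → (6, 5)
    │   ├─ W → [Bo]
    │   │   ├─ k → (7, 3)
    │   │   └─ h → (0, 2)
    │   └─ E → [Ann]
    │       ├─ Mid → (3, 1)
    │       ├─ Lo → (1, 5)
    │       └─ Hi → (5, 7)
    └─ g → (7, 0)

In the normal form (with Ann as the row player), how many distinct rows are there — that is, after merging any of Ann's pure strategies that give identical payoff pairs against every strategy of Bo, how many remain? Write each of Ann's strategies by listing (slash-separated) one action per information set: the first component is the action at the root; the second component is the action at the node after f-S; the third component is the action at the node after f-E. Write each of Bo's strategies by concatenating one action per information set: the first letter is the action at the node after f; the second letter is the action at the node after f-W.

Ann has 12 pure strategies: f/c/Mid, f/c/Lo, f/c/Hi, f/b/Mid, f/b/Lo, f/b/Hi, g/c/Mid, g/c/Lo, g/c/Hi, g/b/Mid, g/b/Lo, g/b/Hi. Columns: Sk, Sh, Wk, Wh, Ek, Eh.
{f/c/Mid} → row (5,4) (5,4) (7,3) (0,2) (3,1) (3,1)
{f/c/Lo} → row (5,4) (5,4) (7,3) (0,2) (1,5) (1,5)
{f/c/Hi} → row (5,4) (5,4) (7,3) (0,2) (5,7) (5,7)
{f/b/Mid} → row (6,5) (6,5) (7,3) (0,2) (3,1) (3,1)
{f/b/Lo} → row (6,5) (6,5) (7,3) (0,2) (1,5) (1,5)
{f/b/Hi} → row (6,5) (6,5) (7,3) (0,2) (5,7) (5,7)
{g/c/Mid, g/c/Lo, g/c/Hi, g/b/Mid, g/b/Lo, g/b/Hi} → row (7,0) (7,0) (7,0) (7,0) (7,0) (7,0)
That's 7 distinct rows out of 12 strategies.

7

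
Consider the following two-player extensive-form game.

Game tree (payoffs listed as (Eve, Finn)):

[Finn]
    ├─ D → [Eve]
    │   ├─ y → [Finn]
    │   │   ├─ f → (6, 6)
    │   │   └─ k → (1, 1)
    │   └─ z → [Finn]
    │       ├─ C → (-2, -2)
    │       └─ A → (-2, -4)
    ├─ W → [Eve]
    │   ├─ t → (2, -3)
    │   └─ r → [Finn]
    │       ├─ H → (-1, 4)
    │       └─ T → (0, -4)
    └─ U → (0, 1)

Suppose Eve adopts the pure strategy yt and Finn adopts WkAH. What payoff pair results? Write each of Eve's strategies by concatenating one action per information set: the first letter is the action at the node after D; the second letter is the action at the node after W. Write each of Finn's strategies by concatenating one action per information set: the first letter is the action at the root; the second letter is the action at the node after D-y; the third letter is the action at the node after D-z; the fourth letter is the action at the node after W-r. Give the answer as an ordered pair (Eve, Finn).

(2, -3)

Trace the play path from the root:
  Finn plays W
  Eve plays t at [W]
→ terminal payoff (2, -3).
(Eve's choice at the node after D is never reached on this path, so it doesn't affect the outcome.)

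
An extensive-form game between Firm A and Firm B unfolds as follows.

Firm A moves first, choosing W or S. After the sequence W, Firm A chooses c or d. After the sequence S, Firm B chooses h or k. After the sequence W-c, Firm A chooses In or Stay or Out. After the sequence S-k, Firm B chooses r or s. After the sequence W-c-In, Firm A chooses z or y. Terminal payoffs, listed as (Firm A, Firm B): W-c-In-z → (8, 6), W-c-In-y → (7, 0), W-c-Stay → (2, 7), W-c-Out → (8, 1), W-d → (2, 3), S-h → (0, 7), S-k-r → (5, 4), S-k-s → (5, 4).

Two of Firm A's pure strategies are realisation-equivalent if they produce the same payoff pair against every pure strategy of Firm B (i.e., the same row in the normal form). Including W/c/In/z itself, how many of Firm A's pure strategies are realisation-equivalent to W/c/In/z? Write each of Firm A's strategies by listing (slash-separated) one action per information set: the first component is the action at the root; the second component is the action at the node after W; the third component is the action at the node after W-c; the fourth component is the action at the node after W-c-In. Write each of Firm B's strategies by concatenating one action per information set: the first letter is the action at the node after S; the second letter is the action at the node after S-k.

1

Row for W/c/In/z (columns hr, hs, kr, ks): (8,6) (8,6) (8,6) (8,6).
Every one of Firm A's information sets is on the play path for some reply by Firm B when Firm A follows W/c/In/z.
Changing the action at any of them therefore changes at least one column, so only W/c/In/z itself gives this row.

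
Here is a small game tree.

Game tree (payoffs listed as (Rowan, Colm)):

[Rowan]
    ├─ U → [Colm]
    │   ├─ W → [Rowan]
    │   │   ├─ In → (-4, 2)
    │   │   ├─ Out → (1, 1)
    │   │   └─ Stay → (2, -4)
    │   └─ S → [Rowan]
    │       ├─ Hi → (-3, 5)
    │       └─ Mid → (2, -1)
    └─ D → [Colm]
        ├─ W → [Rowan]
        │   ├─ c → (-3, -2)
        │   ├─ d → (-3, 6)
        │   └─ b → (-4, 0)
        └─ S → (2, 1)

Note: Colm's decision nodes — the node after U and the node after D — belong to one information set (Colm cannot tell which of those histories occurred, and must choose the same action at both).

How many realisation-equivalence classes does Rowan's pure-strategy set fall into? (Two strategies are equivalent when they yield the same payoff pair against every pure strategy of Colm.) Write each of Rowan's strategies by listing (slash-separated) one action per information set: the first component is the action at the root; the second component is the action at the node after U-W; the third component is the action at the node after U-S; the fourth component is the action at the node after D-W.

9

Rowan has 36 pure strategies: U/In/Hi/c, U/In/Hi/d, U/In/Hi/b, U/In/Mid/c, U/In/Mid/d, U/In/Mid/b, U/Out/Hi/c, U/Out/Hi/d, U/Out/Hi/b, U/Out/Mid/c, U/Out/Mid/d, U/Out/Mid/b, U/Stay/Hi/c, U/Stay/Hi/d, U/Stay/Hi/b, U/Stay/Mid/c, U/Stay/Mid/d, U/Stay/Mid/b, D/In/Hi/c, D/In/Hi/d, D/In/Hi/b, D/In/Mid/c, D/In/Mid/d, D/In/Mid/b, D/Out/Hi/c, D/Out/Hi/d, D/Out/Hi/b, D/Out/Mid/c, D/Out/Mid/d, D/Out/Mid/b, D/Stay/Hi/c, D/Stay/Hi/d, D/Stay/Hi/b, D/Stay/Mid/c, D/Stay/Mid/d, D/Stay/Mid/b. Columns: W, S.
{U/In/Hi/c, U/In/Hi/d, U/In/Hi/b} → row (-4,2) (-3,5)
{U/In/Mid/c, U/In/Mid/d, U/In/Mid/b} → row (-4,2) (2,-1)
{U/Out/Hi/c, U/Out/Hi/d, U/Out/Hi/b} → row (1,1) (-3,5)
{U/Out/Mid/c, U/Out/Mid/d, U/Out/Mid/b} → row (1,1) (2,-1)
{U/Stay/Hi/c, U/Stay/Hi/d, U/Stay/Hi/b} → row (2,-4) (-3,5)
{U/Stay/Mid/c, U/Stay/Mid/d, U/Stay/Mid/b} → row (2,-4) (2,-1)
{D/In/Hi/c, D/In/Mid/c, D/Out/Hi/c, D/Out/Mid/c, D/Stay/Hi/c, D/Stay/Mid/c} → row (-3,-2) (2,1)
{D/In/Hi/d, D/In/Mid/d, D/Out/Hi/d, D/Out/Mid/d, D/Stay/Hi/d, D/Stay/Mid/d} → row (-3,6) (2,1)
{D/In/Hi/b, D/In/Mid/b, D/Out/Hi/b, D/Out/Mid/b, D/Stay/Hi/b, D/Stay/Mid/b} → row (-4,0) (2,1)
That's 9 distinct rows out of 36 strategies.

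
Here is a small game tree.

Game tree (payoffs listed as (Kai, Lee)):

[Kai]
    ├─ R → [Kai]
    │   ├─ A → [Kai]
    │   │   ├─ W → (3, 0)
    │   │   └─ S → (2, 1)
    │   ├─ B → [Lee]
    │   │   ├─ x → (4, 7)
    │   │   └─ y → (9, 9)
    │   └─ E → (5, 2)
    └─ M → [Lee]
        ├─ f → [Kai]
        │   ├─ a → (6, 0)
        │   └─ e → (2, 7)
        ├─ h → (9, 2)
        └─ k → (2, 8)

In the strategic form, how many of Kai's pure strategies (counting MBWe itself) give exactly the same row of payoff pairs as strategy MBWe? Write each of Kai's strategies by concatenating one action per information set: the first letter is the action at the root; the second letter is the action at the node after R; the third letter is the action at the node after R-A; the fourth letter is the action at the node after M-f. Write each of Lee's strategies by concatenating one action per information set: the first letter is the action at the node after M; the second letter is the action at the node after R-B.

6

Row for MBWe (columns fx, fy, hx, hy, kx, ky): (2,7) (2,7) (9,2) (9,2) (2,8) (2,8).
Under MBWe, Kai's choice at the node after R and at the node after R-A can never be reached regardless of what Lee does, so varying those choices leaves every outcome unchanged.
Holding the reachable choices fixed and varying the unreachable ones freely already gives 3 × 2 = 6 equivalent strategies.
No other strategy reproduces this row, so those 6 are the full class: MAWe, MASe, MBWe, MBSe, MEWe, MESe.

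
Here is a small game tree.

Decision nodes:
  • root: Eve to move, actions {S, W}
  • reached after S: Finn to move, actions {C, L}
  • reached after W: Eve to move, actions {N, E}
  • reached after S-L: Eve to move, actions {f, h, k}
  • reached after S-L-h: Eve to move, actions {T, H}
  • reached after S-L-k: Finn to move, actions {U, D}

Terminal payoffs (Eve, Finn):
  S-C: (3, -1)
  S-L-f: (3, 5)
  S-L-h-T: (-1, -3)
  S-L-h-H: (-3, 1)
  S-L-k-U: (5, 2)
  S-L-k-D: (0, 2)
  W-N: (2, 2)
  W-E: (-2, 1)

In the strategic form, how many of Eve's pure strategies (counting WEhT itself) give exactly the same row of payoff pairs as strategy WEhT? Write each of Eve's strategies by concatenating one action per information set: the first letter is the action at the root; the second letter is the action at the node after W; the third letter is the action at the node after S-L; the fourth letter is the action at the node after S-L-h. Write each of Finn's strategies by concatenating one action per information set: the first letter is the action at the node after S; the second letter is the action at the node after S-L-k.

Row for WEhT (columns CU, CD, LU, LD): (-2,1) (-2,1) (-2,1) (-2,1).
Under WEhT, Eve's choice at the node after S-L and at the node after S-L-h can never be reached regardless of what Finn does, so varying those choices leaves every outcome unchanged.
Holding the reachable choices fixed and varying the unreachable ones freely already gives 3 × 2 = 6 equivalent strategies.
No other strategy reproduces this row, so those 6 are the full class: WEfT, WEfH, WEhT, WEhH, WEkT, WEkH.

6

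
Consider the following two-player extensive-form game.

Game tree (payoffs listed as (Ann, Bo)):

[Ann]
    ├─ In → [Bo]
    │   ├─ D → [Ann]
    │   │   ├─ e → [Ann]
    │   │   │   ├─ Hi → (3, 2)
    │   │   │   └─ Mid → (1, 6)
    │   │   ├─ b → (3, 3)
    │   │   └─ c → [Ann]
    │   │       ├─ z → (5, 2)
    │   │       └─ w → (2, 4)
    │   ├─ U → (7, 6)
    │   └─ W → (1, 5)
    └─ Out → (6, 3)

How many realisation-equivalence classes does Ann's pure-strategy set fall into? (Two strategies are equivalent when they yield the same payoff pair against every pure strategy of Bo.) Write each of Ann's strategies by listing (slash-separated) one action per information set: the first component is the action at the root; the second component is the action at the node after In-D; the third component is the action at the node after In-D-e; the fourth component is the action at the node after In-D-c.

6

Ann has 24 pure strategies: In/e/Hi/z, In/e/Hi/w, In/e/Mid/z, In/e/Mid/w, In/b/Hi/z, In/b/Hi/w, In/b/Mid/z, In/b/Mid/w, In/c/Hi/z, In/c/Hi/w, In/c/Mid/z, In/c/Mid/w, Out/e/Hi/z, Out/e/Hi/w, Out/e/Mid/z, Out/e/Mid/w, Out/b/Hi/z, Out/b/Hi/w, Out/b/Mid/z, Out/b/Mid/w, Out/c/Hi/z, Out/c/Hi/w, Out/c/Mid/z, Out/c/Mid/w. Columns: D, U, W.
{In/e/Hi/z, In/e/Hi/w} → row (3,2) (7,6) (1,5)
{In/e/Mid/z, In/e/Mid/w} → row (1,6) (7,6) (1,5)
{In/b/Hi/z, In/b/Hi/w, In/b/Mid/z, In/b/Mid/w} → row (3,3) (7,6) (1,5)
{In/c/Hi/z, In/c/Mid/z} → row (5,2) (7,6) (1,5)
{In/c/Hi/w, In/c/Mid/w} → row (2,4) (7,6) (1,5)
{Out/e/Hi/z, Out/e/Hi/w, Out/e/Mid/z, Out/e/Mid/w, Out/b/Hi/z, Out/b/Hi/w, Out/b/Mid/z, Out/b/Mid/w, Out/c/Hi/z, Out/c/Hi/w, Out/c/Mid/z, Out/c/Mid/w} → row (6,3) (6,3) (6,3)
That's 6 distinct rows out of 24 strategies.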